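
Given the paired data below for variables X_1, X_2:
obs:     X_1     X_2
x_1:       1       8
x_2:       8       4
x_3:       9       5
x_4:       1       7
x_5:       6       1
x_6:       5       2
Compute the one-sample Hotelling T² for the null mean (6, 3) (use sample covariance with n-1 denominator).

Step 1 — sample mean vector:
  mean(X_1) = (1 + 8 + 9 + 1 + 6 + 5) / 6 = 30/6 = 5
  mean(X_2) = (8 + 4 + 5 + 7 + 1 + 2) / 6 = 27/6 = 4.5
  x̄ = (5, 4.5),  deviation x̄ - mu_0 = (5, 4.5) - (6, 3) = (-1, 1.5).

Step 2 — sample covariance matrix, S[i,j] = (1/(n-1)) · Σ_k (x_{k,i} - mean_i) · (x_{k,j} - mean_j), divisor n-1 = 5:
  S[X_1,X_1] = ((-4)·(-4) + (3)·(3) + (4)·(4) + (-4)·(-4) + (1)·(1) + (0)·(0)) / 5 = 58/5 = 11.6
  S[X_1,X_2] = ((-4)·(3.5) + (3)·(-0.5) + (4)·(0.5) + (-4)·(2.5) + (1)·(-3.5) + (0)·(-2.5)) / 5 = -27/5 = -5.4
  S[X_2,X_2] = ((3.5)·(3.5) + (-0.5)·(-0.5) + (0.5)·(0.5) + (2.5)·(2.5) + (-3.5)·(-3.5) + (-2.5)·(-2.5)) / 5 = 37.5/5 = 7.5
  S = [[11.6, -5.4],
 [-5.4, 7.5]].

Step 3 — invert S. det(S) = 11.6·7.5 - (-5.4)² = 57.84.
  S^{-1} = (1/det) · [[d, -b], [-b, a]] = [[0.1297, 0.0934],
 [0.0934, 0.2006]].

Step 4 — quadratic form (x̄ - mu_0)^T · S^{-1} · (x̄ - mu_0):
  S^{-1} · (x̄ - mu_0) = (0.0104, 0.2075),
  (x̄ - mu_0)^T · [...] = (-1)·(0.0104) + (1.5)·(0.2075) = 0.3008.

Step 5 — scale by n: T² = 6 · 0.3008 = 1.805.

T² ≈ 1.805


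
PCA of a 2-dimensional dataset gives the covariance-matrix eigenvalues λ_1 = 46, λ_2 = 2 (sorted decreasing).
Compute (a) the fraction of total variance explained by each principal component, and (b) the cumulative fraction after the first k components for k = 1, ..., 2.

Step 1 — total variance = trace(Sigma) = Σ λ_i = 46 + 2 = 48.

Step 2 — fraction explained by component i = λ_i / Σ λ:
  PC1: 46/48 = 0.9583
  PC2: 2/48 = 0.0417

Step 3 — cumulative fraction after k components = (λ_1 + ... + λ_k) / Σ λ:
  k = 1: 46/48 = 0.9583
  k = 2: (46 + 2)/48 = 48/48 = 1

Summary (fraction, with percent):

explained: PC1 0.9583 (95.83%), PC2 0.0417 (4.17%);  cumulative: 0.9583, 1


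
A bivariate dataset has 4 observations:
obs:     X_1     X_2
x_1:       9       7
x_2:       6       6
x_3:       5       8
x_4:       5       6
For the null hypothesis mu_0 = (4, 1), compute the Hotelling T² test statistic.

Step 1 — sample mean vector:
  mean(X_1) = (9 + 6 + 5 + 5) / 4 = 25/4 = 6.25
  mean(X_2) = (7 + 6 + 8 + 6) / 4 = 27/4 = 6.75
  x̄ = (6.25, 6.75),  deviation x̄ - mu_0 = (6.25, 6.75) - (4, 1) = (2.25, 5.75).

Step 2 — sample covariance matrix, S[i,j] = (1/(n-1)) · Σ_k (x_{k,i} - mean_i) · (x_{k,j} - mean_j), divisor n-1 = 3:
  S[X_1,X_1] = ((2.75)·(2.75) + (-0.25)·(-0.25) + (-1.25)·(-1.25) + (-1.25)·(-1.25)) / 3 = 10.75/3 = 3.5833
  S[X_1,X_2] = ((2.75)·(0.25) + (-0.25)·(-0.75) + (-1.25)·(1.25) + (-1.25)·(-0.75)) / 3 = 0.25/3 = 0.0833
  S[X_2,X_2] = ((0.25)·(0.25) + (-0.75)·(-0.75) + (1.25)·(1.25) + (-0.75)·(-0.75)) / 3 = 2.75/3 = 0.9167
  S = [[3.5833, 0.0833],
 [0.0833, 0.9167]].

Step 3 — invert S. det(S) = 3.5833·0.9167 - (0.0833)² = 3.2778.
  S^{-1} = (1/det) · [[d, -b], [-b, a]] = [[0.2797, -0.0254],
 [-0.0254, 1.0932]].

Step 4 — quadratic form (x̄ - mu_0)^T · S^{-1} · (x̄ - mu_0):
  S^{-1} · (x̄ - mu_0) = (0.4831, 6.2288),
  (x̄ - mu_0)^T · [...] = (2.25)·(0.4831) + (5.75)·(6.2288) = 36.9025.

Step 5 — scale by n: T² = 4 · 36.9025 = 147.6102.

T² ≈ 147.6102


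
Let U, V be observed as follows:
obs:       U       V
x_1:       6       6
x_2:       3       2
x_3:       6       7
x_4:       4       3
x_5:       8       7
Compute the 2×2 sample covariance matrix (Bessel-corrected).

Step 1 — column means:
  mean(U) = (6 + 3 + 6 + 4 + 8) / 5 = 27/5 = 5.4
  mean(V) = (6 + 2 + 7 + 3 + 7) / 5 = 25/5 = 5

Step 2 — sample covariance S[i,j] = (1/(n-1)) · Σ_k (x_{k,i} - mean_i) · (x_{k,j} - mean_j), with n-1 = 4.
  S[U,U] = ((0.6)·(0.6) + (-2.4)·(-2.4) + (0.6)·(0.6) + (-1.4)·(-1.4) + (2.6)·(2.6)) / 4 = 15.2/4 = 3.8
  S[U,V] = ((0.6)·(1) + (-2.4)·(-3) + (0.6)·(2) + (-1.4)·(-2) + (2.6)·(2)) / 4 = 17/4 = 4.25
  S[V,V] = ((1)·(1) + (-3)·(-3) + (2)·(2) + (-2)·(-2) + (2)·(2)) / 4 = 22/4 = 5.5

S is symmetric (S[j,i] = S[i,j]). Assembling:

S = [[3.8, 4.25],
 [4.25, 5.5]]


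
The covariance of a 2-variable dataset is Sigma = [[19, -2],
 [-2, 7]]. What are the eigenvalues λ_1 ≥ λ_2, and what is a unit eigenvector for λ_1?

Step 1 — characteristic polynomial of 2×2 Sigma:
  det(Sigma - λI) = λ² - trace · λ + det = 0.
  trace = 19 + 7 = 26, det = 19·7 - (-2)² = 129.
Step 2 — discriminant:
  Δ = trace² - 4·det = 676 - 516 = 160.
Step 3 — eigenvalues:
  λ = (trace ± √Δ)/2 = (26 ± 12.6491)/2,
  λ_1 = 19.3246,  λ_2 = 6.6754.

Step 4 — unit eigenvector for λ_1: solve (Sigma - λ_1 I)v = 0. First row:
  (19 - 19.3246)·v_x + (-2)·v_y = 0, i.e. (-0.3246)·v_x + (-2)·v_y = 0,
  so v ∝ (b, λ_1 - a) = (-2, 0.3246); multiply by -1 so the first entry is positive: u = (2, -0.3246).
  ||u|| = √((2)² + (-0.3246)²) = √(4.1053) ≈ 2.0262,
  v_1 = u/||u|| ≈ (0.9871, -0.1602) (||v_1|| = 1).

λ_1 = 19.3246,  λ_2 = 6.6754;  v_1 ≈ (0.9871, -0.1602)


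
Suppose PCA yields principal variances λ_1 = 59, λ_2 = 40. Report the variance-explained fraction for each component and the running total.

Step 1 — total variance = trace(Sigma) = Σ λ_i = 59 + 40 = 99.

Step 2 — fraction explained by component i = λ_i / Σ λ:
  PC1: 59/99 = 0.596
  PC2: 40/99 = 0.404

Step 3 — cumulative fraction after k components = (λ_1 + ... + λ_k) / Σ λ:
  k = 1: 59/99 = 0.596
  k = 2: (59 + 40)/99 = 99/99 = 1

Summary (fraction, with percent):

explained: PC1 0.596 (59.6%), PC2 0.404 (40.4%);  cumulative: 0.596, 1


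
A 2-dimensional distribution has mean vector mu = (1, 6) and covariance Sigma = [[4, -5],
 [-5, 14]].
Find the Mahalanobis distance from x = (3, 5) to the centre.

Step 1 — centre the observation: (x - mu) = (2, -1).

Step 2 — invert Sigma. det(Sigma) = 4·14 - (-5)² = 31.
  Sigma^{-1} = (1/det) · [[d, -b], [-b, a]] = [[0.4516, 0.1613],
 [0.1613, 0.129]].

Step 3 — form the quadratic (x - mu)^T · Sigma^{-1} · (x - mu):
  Sigma^{-1} · (x - mu) = (0.7419, 0.1935).
  (x - mu)^T · [Sigma^{-1} · (x - mu)] = (2)·(0.7419) + (-1)·(0.1935) = 1.2903.

Step 4 — take square root: d = √(1.2903) ≈ 1.1359.

d(x, mu) = √(1.2903) ≈ 1.1359


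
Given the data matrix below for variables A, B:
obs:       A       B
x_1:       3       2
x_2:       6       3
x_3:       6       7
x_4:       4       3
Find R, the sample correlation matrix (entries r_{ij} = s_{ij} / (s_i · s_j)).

Step 1 — column means:
  mean(A) = (3 + 6 + 6 + 4) / 4 = 19/4 = 4.75
  mean(B) = (2 + 3 + 7 + 3) / 4 = 15/4 = 3.75

Step 2 — sample variances and covariances s[i,j] = (1/(n-1)) · Σ_k (x_{k,i} - mean_i) · (x_{k,j} - mean_j), with n-1 = 3:
  s[A,A] = ((-1.75)·(-1.75) + (1.25)·(1.25) + (1.25)·(1.25) + (-0.75)·(-0.75)) / 3 = 6.75/3 = 2.25
  s[A,B] = ((-1.75)·(-1.75) + (1.25)·(-0.75) + (1.25)·(3.25) + (-0.75)·(-0.75)) / 3 = 6.75/3 = 2.25
  s[B,B] = ((-1.75)·(-1.75) + (-0.75)·(-0.75) + (3.25)·(3.25) + (-0.75)·(-0.75)) / 3 = 14.75/3 = 4.9167
  Sample standard deviations s_i = √(s[i,i]):
  s(A) = √(2.25) = 1.5
  s(B) = √(4.9167) = 2.2174

Step 3 — r_{ij} = s_{ij} / (s_i · s_j):
  r[A,A] = 1 (diagonal).
  r[A,B] = 2.25 / (1.5 · 2.2174) = 2.25 / 3.326 = 0.6765
  r[B,B] = 1 (diagonal).

R is symmetric with unit diagonal. Assembling:

R = [[1, 0.6765],
 [0.6765, 1]]


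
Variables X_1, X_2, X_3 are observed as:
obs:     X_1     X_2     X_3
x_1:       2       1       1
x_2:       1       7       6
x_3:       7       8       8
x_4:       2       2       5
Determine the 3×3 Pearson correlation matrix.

Step 1 — column means:
  mean(X_1) = (2 + 1 + 7 + 2) / 4 = 12/4 = 3
  mean(X_2) = (1 + 7 + 8 + 2) / 4 = 18/4 = 4.5
  mean(X_3) = (1 + 6 + 8 + 5) / 4 = 20/4 = 5

Step 2 — sample variances and covariances s[i,j] = (1/(n-1)) · Σ_k (x_{k,i} - mean_i) · (x_{k,j} - mean_j), with n-1 = 3:
  s[X_1,X_1] = ((-1)·(-1) + (-2)·(-2) + (4)·(4) + (-1)·(-1)) / 3 = 22/3 = 7.3333
  s[X_1,X_2] = ((-1)·(-3.5) + (-2)·(2.5) + (4)·(3.5) + (-1)·(-2.5)) / 3 = 15/3 = 5
  s[X_1,X_3] = ((-1)·(-4) + (-2)·(1) + (4)·(3) + (-1)·(0)) / 3 = 14/3 = 4.6667
  s[X_2,X_2] = ((-3.5)·(-3.5) + (2.5)·(2.5) + (3.5)·(3.5) + (-2.5)·(-2.5)) / 3 = 37/3 = 12.3333
  s[X_2,X_3] = ((-3.5)·(-4) + (2.5)·(1) + (3.5)·(3) + (-2.5)·(0)) / 3 = 27/3 = 9
  s[X_3,X_3] = ((-4)·(-4) + (1)·(1) + (3)·(3) + (0)·(0)) / 3 = 26/3 = 8.6667
  Sample standard deviations s_i = √(s[i,i]):
  s(X_1) = √(7.3333) = 2.708
  s(X_2) = √(12.3333) = 3.5119
  s(X_3) = √(8.6667) = 2.9439

Step 3 — r_{ij} = s_{ij} / (s_i · s_j):
  r[X_1,X_1] = 1 (diagonal).
  r[X_1,X_2] = 5 / (2.708 · 3.5119) = 5 / 9.5102 = 0.5257
  r[X_1,X_3] = 4.6667 / (2.708 · 2.9439) = 4.6667 / 7.9722 = 0.5854
  r[X_2,X_2] = 1 (diagonal).
  r[X_2,X_3] = 9 / (3.5119 · 2.9439) = 9 / 10.3387 = 0.8705
  r[X_3,X_3] = 1 (diagonal).

R is symmetric with unit diagonal. Assembling:

R = [[1, 0.5257, 0.5854],
 [0.5257, 1, 0.8705],
 [0.5854, 0.8705, 1]]


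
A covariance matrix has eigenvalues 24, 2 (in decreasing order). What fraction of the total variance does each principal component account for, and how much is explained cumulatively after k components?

Step 1 — total variance = trace(Sigma) = Σ λ_i = 24 + 2 = 26.

Step 2 — fraction explained by component i = λ_i / Σ λ:
  PC1: 24/26 = 0.9231
  PC2: 2/26 = 0.0769

Step 3 — cumulative fraction after k components = (λ_1 + ... + λ_k) / Σ λ:
  k = 1: 24/26 = 0.9231
  k = 2: (24 + 2)/26 = 26/26 = 1

Summary (fraction, with percent):

explained: PC1 0.9231 (92.31%), PC2 0.0769 (7.69%);  cumulative: 0.9231, 1


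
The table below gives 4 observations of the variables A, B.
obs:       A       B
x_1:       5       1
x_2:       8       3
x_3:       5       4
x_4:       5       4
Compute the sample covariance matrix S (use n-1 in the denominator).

Step 1 — column means:
  mean(A) = (5 + 8 + 5 + 5) / 4 = 23/4 = 5.75
  mean(B) = (1 + 3 + 4 + 4) / 4 = 12/4 = 3

Step 2 — sample covariance S[i,j] = (1/(n-1)) · Σ_k (x_{k,i} - mean_i) · (x_{k,j} - mean_j), with n-1 = 3.
  S[A,A] = ((-0.75)·(-0.75) + (2.25)·(2.25) + (-0.75)·(-0.75) + (-0.75)·(-0.75)) / 3 = 6.75/3 = 2.25
  S[A,B] = ((-0.75)·(-2) + (2.25)·(0) + (-0.75)·(1) + (-0.75)·(1)) / 3 = 0/3 = 0
  S[B,B] = ((-2)·(-2) + (0)·(0) + (1)·(1) + (1)·(1)) / 3 = 6/3 = 2

S is symmetric (S[j,i] = S[i,j]). Assembling:

S = [[2.25, 0],
 [0, 2]]


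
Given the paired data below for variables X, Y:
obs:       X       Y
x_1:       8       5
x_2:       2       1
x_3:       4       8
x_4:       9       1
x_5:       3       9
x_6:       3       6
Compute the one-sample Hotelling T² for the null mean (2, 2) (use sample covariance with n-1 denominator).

Step 1 — sample mean vector:
  mean(X) = (8 + 2 + 4 + 9 + 3 + 3) / 6 = 29/6 = 4.8333
  mean(Y) = (5 + 1 + 8 + 1 + 9 + 6) / 6 = 30/6 = 5
  x̄ = (4.8333, 5),  deviation x̄ - mu_0 = (4.8333, 5) - (2, 2) = (2.8333, 3).

Step 2 — sample covariance matrix, S[i,j] = (1/(n-1)) · Σ_k (x_{k,i} - mean_i) · (x_{k,j} - mean_j), divisor n-1 = 5:
  S[X,X] = ((3.1667)·(3.1667) + (-2.8333)·(-2.8333) + (-0.8333)·(-0.8333) + (4.1667)·(4.1667) + (-1.8333)·(-1.8333) + (-1.8333)·(-1.8333)) / 5 = 42.8333/5 = 8.5667
  S[X,Y] = ((3.1667)·(0) + (-2.8333)·(-4) + (-0.8333)·(3) + (4.1667)·(-4) + (-1.8333)·(4) + (-1.8333)·(1)) / 5 = -17/5 = -3.4
  S[Y,Y] = ((0)·(0) + (-4)·(-4) + (3)·(3) + (-4)·(-4) + (4)·(4) + (1)·(1)) / 5 = 58/5 = 11.6
  S = [[8.5667, -3.4],
 [-3.4, 11.6]].

Step 3 — invert S. det(S) = 8.5667·11.6 - (-3.4)² = 87.8133.
  S^{-1} = (1/det) · [[d, -b], [-b, a]] = [[0.1321, 0.0387],
 [0.0387, 0.0976]].

Step 4 — quadratic form (x̄ - mu_0)^T · S^{-1} · (x̄ - mu_0):
  S^{-1} · (x̄ - mu_0) = (0.4904, 0.4024),
  (x̄ - mu_0)^T · [...] = (2.8333)·(0.4904) + (3)·(0.4024) = 2.5967.

Step 5 — scale by n: T² = 6 · 2.5967 = 15.58.

T² ≈ 15.58


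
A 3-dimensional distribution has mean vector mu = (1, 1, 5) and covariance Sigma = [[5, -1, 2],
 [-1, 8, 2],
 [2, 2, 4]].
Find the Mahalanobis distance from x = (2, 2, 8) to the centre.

Step 1 — centre the observation: (x - mu) = (1, 1, 3).

Step 2 — invert Sigma (cofactor / det for 3×3, or solve directly):
  Sigma^{-1} = [[0.2917, 0.0833, -0.1875],
 [0.0833, 0.1667, -0.125],
 [-0.1875, -0.125, 0.4062]].

Step 3 — form the quadratic (x - mu)^T · Sigma^{-1} · (x - mu):
  Sigma^{-1} · (x - mu) = (-0.1875, -0.125, 0.9062).
  (x - mu)^T · [Sigma^{-1} · (x - mu)] = (1)·(-0.1875) + (1)·(-0.125) + (3)·(0.9062) = 2.4062.

Step 4 — take square root: d = √(2.4062) ≈ 1.5512.

d(x, mu) = √(2.4062) ≈ 1.5512


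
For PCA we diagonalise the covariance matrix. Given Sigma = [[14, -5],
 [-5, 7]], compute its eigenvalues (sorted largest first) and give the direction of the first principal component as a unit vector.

Step 1 — characteristic polynomial of 2×2 Sigma:
  det(Sigma - λI) = λ² - trace · λ + det = 0.
  trace = 14 + 7 = 21, det = 14·7 - (-5)² = 73.
Step 2 — discriminant:
  Δ = trace² - 4·det = 441 - 292 = 149.
Step 3 — eigenvalues:
  λ = (trace ± √Δ)/2 = (21 ± 12.2066)/2,
  λ_1 = 16.6033,  λ_2 = 4.3967.

Step 4 — unit eigenvector for λ_1: solve (Sigma - λ_1 I)v = 0. First row:
  (14 - 16.6033)·v_x + (-5)·v_y = 0, i.e. (-2.6033)·v_x + (-5)·v_y = 0,
  so v ∝ (b, λ_1 - a) = (-5, 2.6033); multiply by -1 so the first entry is positive: u = (5, -2.6033).
  ||u|| = √((5)² + (-2.6033)²) = √(31.7771) ≈ 5.6371,
  v_1 = u/||u|| ≈ (0.887, -0.4618) (||v_1|| = 1).

λ_1 = 16.6033,  λ_2 = 4.3967;  v_1 ≈ (0.887, -0.4618)


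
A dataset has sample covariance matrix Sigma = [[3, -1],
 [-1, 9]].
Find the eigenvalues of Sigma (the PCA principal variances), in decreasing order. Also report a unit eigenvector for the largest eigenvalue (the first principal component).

Step 1 — characteristic polynomial of 2×2 Sigma:
  det(Sigma - λI) = λ² - trace · λ + det = 0.
  trace = 3 + 9 = 12, det = 3·9 - (-1)² = 26.
Step 2 — discriminant:
  Δ = trace² - 4·det = 144 - 104 = 40.
Step 3 — eigenvalues:
  λ = (trace ± √Δ)/2 = (12 ± 6.3246)/2,
  λ_1 = 9.1623,  λ_2 = 2.8377.

Step 4 — unit eigenvector for λ_1: solve (Sigma - λ_1 I)v = 0. First row:
  (3 - 9.1623)·v_x + (-1)·v_y = 0, i.e. (-6.1623)·v_x + (-1)·v_y = 0,
  so v ∝ (b, λ_1 - a) = (-1, 6.1623); multiply by -1 so the first entry is positive: u = (1, -6.1623).
  ||u|| = √((1)² + (-6.1623)²) = √(38.9737) ≈ 6.2429,
  v_1 = u/||u|| ≈ (0.1602, -0.9871) (||v_1|| = 1).

λ_1 = 9.1623,  λ_2 = 2.8377;  v_1 ≈ (0.1602, -0.9871)


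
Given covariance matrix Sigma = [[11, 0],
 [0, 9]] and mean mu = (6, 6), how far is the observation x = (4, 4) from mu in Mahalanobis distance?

Step 1 — centre the observation: (x - mu) = (-2, -2).

Step 2 — invert Sigma. det(Sigma) = 11·9 - (0)² = 99.
  Sigma^{-1} = (1/det) · [[d, -b], [-b, a]] = [[0.0909, 0],
 [0, 0.1111]].

Step 3 — form the quadratic (x - mu)^T · Sigma^{-1} · (x - mu):
  Sigma^{-1} · (x - mu) = (-0.1818, -0.2222).
  (x - mu)^T · [Sigma^{-1} · (x - mu)] = (-2)·(-0.1818) + (-2)·(-0.2222) = 0.8081.

Step 4 — take square root: d = √(0.8081) ≈ 0.8989.

d(x, mu) = √(0.8081) ≈ 0.8989


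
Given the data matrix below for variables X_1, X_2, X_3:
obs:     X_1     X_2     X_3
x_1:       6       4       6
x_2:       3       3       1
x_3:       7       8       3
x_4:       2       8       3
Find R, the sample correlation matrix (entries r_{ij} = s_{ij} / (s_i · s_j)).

Step 1 — column means:
  mean(X_1) = (6 + 3 + 7 + 2) / 4 = 18/4 = 4.5
  mean(X_2) = (4 + 3 + 8 + 8) / 4 = 23/4 = 5.75
  mean(X_3) = (6 + 1 + 3 + 3) / 4 = 13/4 = 3.25

Step 2 — sample variances and covariances s[i,j] = (1/(n-1)) · Σ_k (x_{k,i} - mean_i) · (x_{k,j} - mean_j), with n-1 = 3:
  s[X_1,X_1] = ((1.5)·(1.5) + (-1.5)·(-1.5) + (2.5)·(2.5) + (-2.5)·(-2.5)) / 3 = 17/3 = 5.6667
  s[X_1,X_2] = ((1.5)·(-1.75) + (-1.5)·(-2.75) + (2.5)·(2.25) + (-2.5)·(2.25)) / 3 = 1.5/3 = 0.5
  s[X_1,X_3] = ((1.5)·(2.75) + (-1.5)·(-2.25) + (2.5)·(-0.25) + (-2.5)·(-0.25)) / 3 = 7.5/3 = 2.5
  s[X_2,X_2] = ((-1.75)·(-1.75) + (-2.75)·(-2.75) + (2.25)·(2.25) + (2.25)·(2.25)) / 3 = 20.75/3 = 6.9167
  s[X_2,X_3] = ((-1.75)·(2.75) + (-2.75)·(-2.25) + (2.25)·(-0.25) + (2.25)·(-0.25)) / 3 = 0.25/3 = 0.0833
  s[X_3,X_3] = ((2.75)·(2.75) + (-2.25)·(-2.25) + (-0.25)·(-0.25) + (-0.25)·(-0.25)) / 3 = 12.75/3 = 4.25
  Sample standard deviations s_i = √(s[i,i]):
  s(X_1) = √(5.6667) = 2.3805
  s(X_2) = √(6.9167) = 2.63
  s(X_3) = √(4.25) = 2.0616

Step 3 — r_{ij} = s_{ij} / (s_i · s_j):
  r[X_1,X_1] = 1 (diagonal).
  r[X_1,X_2] = 0.5 / (2.3805 · 2.63) = 0.5 / 6.2605 = 0.0799
  r[X_1,X_3] = 2.5 / (2.3805 · 2.0616) = 2.5 / 4.9075 = 0.5094
  r[X_2,X_2] = 1 (diagonal).
  r[X_2,X_3] = 0.0833 / (2.63 · 2.0616) = 0.0833 / 5.4218 = 0.0154
  r[X_3,X_3] = 1 (diagonal).

R is symmetric with unit diagonal. Assembling:

R = [[1, 0.0799, 0.5094],
 [0.0799, 1, 0.0154],
 [0.5094, 0.0154, 1]]


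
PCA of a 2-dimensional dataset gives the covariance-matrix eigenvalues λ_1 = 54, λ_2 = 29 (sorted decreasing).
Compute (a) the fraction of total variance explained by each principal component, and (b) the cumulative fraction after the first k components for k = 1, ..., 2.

Step 1 — total variance = trace(Sigma) = Σ λ_i = 54 + 29 = 83.

Step 2 — fraction explained by component i = λ_i / Σ λ:
  PC1: 54/83 = 0.6506
  PC2: 29/83 = 0.3494

Step 3 — cumulative fraction after k components = (λ_1 + ... + λ_k) / Σ λ:
  k = 1: 54/83 = 0.6506
  k = 2: (54 + 29)/83 = 83/83 = 1

Summary (fraction, with percent):

explained: PC1 0.6506 (65.06%), PC2 0.3494 (34.94%);  cumulative: 0.6506, 1


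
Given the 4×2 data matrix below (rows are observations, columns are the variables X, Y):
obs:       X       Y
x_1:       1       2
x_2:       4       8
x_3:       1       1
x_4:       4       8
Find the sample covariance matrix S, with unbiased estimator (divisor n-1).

Step 1 — column means:
  mean(X) = (1 + 4 + 1 + 4) / 4 = 10/4 = 2.5
  mean(Y) = (2 + 8 + 1 + 8) / 4 = 19/4 = 4.75

Step 2 — sample covariance S[i,j] = (1/(n-1)) · Σ_k (x_{k,i} - mean_i) · (x_{k,j} - mean_j), with n-1 = 3.
  S[X,X] = ((-1.5)·(-1.5) + (1.5)·(1.5) + (-1.5)·(-1.5) + (1.5)·(1.5)) / 3 = 9/3 = 3
  S[X,Y] = ((-1.5)·(-2.75) + (1.5)·(3.25) + (-1.5)·(-3.75) + (1.5)·(3.25)) / 3 = 19.5/3 = 6.5
  S[Y,Y] = ((-2.75)·(-2.75) + (3.25)·(3.25) + (-3.75)·(-3.75) + (3.25)·(3.25)) / 3 = 42.75/3 = 14.25

S is symmetric (S[j,i] = S[i,j]). Assembling:

S = [[3, 6.5],
 [6.5, 14.25]]


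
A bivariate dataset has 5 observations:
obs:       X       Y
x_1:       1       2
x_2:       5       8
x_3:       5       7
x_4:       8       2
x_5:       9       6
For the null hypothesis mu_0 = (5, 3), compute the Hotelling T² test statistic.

Step 1 — sample mean vector:
  mean(X) = (1 + 5 + 5 + 8 + 9) / 5 = 28/5 = 5.6
  mean(Y) = (2 + 8 + 7 + 2 + 6) / 5 = 25/5 = 5
  x̄ = (5.6, 5),  deviation x̄ - mu_0 = (5.6, 5) - (5, 3) = (0.6, 2).

Step 2 — sample covariance matrix, S[i,j] = (1/(n-1)) · Σ_k (x_{k,i} - mean_i) · (x_{k,j} - mean_j), divisor n-1 = 4:
  S[X,X] = ((-4.6)·(-4.6) + (-0.6)·(-0.6) + (-0.6)·(-0.6) + (2.4)·(2.4) + (3.4)·(3.4)) / 4 = 39.2/4 = 9.8
  S[X,Y] = ((-4.6)·(-3) + (-0.6)·(3) + (-0.6)·(2) + (2.4)·(-3) + (3.4)·(1)) / 4 = 7/4 = 1.75
  S[Y,Y] = ((-3)·(-3) + (3)·(3) + (2)·(2) + (-3)·(-3) + (1)·(1)) / 4 = 32/4 = 8
  S = [[9.8, 1.75],
 [1.75, 8]].

Step 3 — invert S. det(S) = 9.8·8 - (1.75)² = 75.3375.
  S^{-1} = (1/det) · [[d, -b], [-b, a]] = [[0.1062, -0.0232],
 [-0.0232, 0.1301]].

Step 4 — quadratic form (x̄ - mu_0)^T · S^{-1} · (x̄ - mu_0):
  S^{-1} · (x̄ - mu_0) = (0.0173, 0.2462),
  (x̄ - mu_0)^T · [...] = (0.6)·(0.0173) + (2)·(0.2462) = 0.5028.

Step 5 — scale by n: T² = 5 · 0.5028 = 2.514.

T² ≈ 2.514


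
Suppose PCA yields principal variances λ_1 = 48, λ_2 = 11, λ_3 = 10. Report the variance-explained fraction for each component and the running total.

Step 1 — total variance = trace(Sigma) = Σ λ_i = 48 + 11 + 10 = 69.

Step 2 — fraction explained by component i = λ_i / Σ λ:
  PC1: 48/69 = 0.6957
  PC2: 11/69 = 0.1594
  PC3: 10/69 = 0.1449

Step 3 — cumulative fraction after k components = (λ_1 + ... + λ_k) / Σ λ:
  k = 1: 48/69 = 0.6957
  k = 2: (48 + 11)/69 = 59/69 = 0.8551
  k = 3: (48 + 11 + 10)/69 = 69/69 = 1

Summary (fraction, with percent):

explained: PC1 0.6957 (69.57%), PC2 0.1594 (15.94%), PC3 0.1449 (14.49%);  cumulative: 0.6957, 0.8551, 1


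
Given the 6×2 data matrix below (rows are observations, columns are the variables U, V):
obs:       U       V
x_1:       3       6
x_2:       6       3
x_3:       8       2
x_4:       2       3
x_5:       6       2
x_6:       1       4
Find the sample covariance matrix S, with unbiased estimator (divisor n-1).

Step 1 — column means:
  mean(U) = (3 + 6 + 8 + 2 + 6 + 1) / 6 = 26/6 = 4.3333
  mean(V) = (6 + 3 + 2 + 3 + 2 + 4) / 6 = 20/6 = 3.3333

Step 2 — sample covariance S[i,j] = (1/(n-1)) · Σ_k (x_{k,i} - mean_i) · (x_{k,j} - mean_j), with n-1 = 5.
  S[U,U] = ((-1.3333)·(-1.3333) + (1.6667)·(1.6667) + (3.6667)·(3.6667) + (-2.3333)·(-2.3333) + (1.6667)·(1.6667) + (-3.3333)·(-3.3333)) / 5 = 37.3333/5 = 7.4667
  S[U,V] = ((-1.3333)·(2.6667) + (1.6667)·(-0.3333) + (3.6667)·(-1.3333) + (-2.3333)·(-0.3333) + (1.6667)·(-1.3333) + (-3.3333)·(0.6667)) / 5 = -12.6667/5 = -2.5333
  S[V,V] = ((2.6667)·(2.6667) + (-0.3333)·(-0.3333) + (-1.3333)·(-1.3333) + (-0.3333)·(-0.3333) + (-1.3333)·(-1.3333) + (0.6667)·(0.6667)) / 5 = 11.3333/5 = 2.2667

S is symmetric (S[j,i] = S[i,j]). Assembling:

S = [[7.4667, -2.5333],
 [-2.5333, 2.2667]]


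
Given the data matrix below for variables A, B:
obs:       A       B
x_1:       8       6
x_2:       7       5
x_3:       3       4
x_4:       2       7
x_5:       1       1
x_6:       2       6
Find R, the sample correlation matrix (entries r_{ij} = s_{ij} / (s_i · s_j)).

Step 1 — column means:
  mean(A) = (8 + 7 + 3 + 2 + 1 + 2) / 6 = 23/6 = 3.8333
  mean(B) = (6 + 5 + 4 + 7 + 1 + 6) / 6 = 29/6 = 4.8333

Step 2 — sample variances and covariances s[i,j] = (1/(n-1)) · Σ_k (x_{k,i} - mean_i) · (x_{k,j} - mean_j), with n-1 = 5:
  s[A,A] = ((4.1667)·(4.1667) + (3.1667)·(3.1667) + (-0.8333)·(-0.8333) + (-1.8333)·(-1.8333) + (-2.8333)·(-2.8333) + (-1.8333)·(-1.8333)) / 5 = 42.8333/5 = 8.5667
  s[A,B] = ((4.1667)·(1.1667) + (3.1667)·(0.1667) + (-0.8333)·(-0.8333) + (-1.8333)·(2.1667) + (-2.8333)·(-3.8333) + (-1.8333)·(1.1667)) / 5 = 10.8333/5 = 2.1667
  s[B,B] = ((1.1667)·(1.1667) + (0.1667)·(0.1667) + (-0.8333)·(-0.8333) + (2.1667)·(2.1667) + (-3.8333)·(-3.8333) + (1.1667)·(1.1667)) / 5 = 22.8333/5 = 4.5667
  Sample standard deviations s_i = √(s[i,i]):
  s(A) = √(8.5667) = 2.9269
  s(B) = √(4.5667) = 2.137

Step 3 — r_{ij} = s_{ij} / (s_i · s_j):
  r[A,A] = 1 (diagonal).
  r[A,B] = 2.1667 / (2.9269 · 2.137) = 2.1667 / 6.2547 = 0.3464
  r[B,B] = 1 (diagonal).

R is symmetric with unit diagonal. Assembling:

R = [[1, 0.3464],
 [0.3464, 1]]


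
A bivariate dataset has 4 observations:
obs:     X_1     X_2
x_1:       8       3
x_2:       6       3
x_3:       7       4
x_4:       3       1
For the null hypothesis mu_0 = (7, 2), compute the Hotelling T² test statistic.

Step 1 — sample mean vector:
  mean(X_1) = (8 + 6 + 7 + 3) / 4 = 24/4 = 6
  mean(X_2) = (3 + 3 + 4 + 1) / 4 = 11/4 = 2.75
  x̄ = (6, 2.75),  deviation x̄ - mu_0 = (6, 2.75) - (7, 2) = (-1, 0.75).

Step 2 — sample covariance matrix, S[i,j] = (1/(n-1)) · Σ_k (x_{k,i} - mean_i) · (x_{k,j} - mean_j), divisor n-1 = 3:
  S[X_1,X_1] = ((2)·(2) + (0)·(0) + (1)·(1) + (-3)·(-3)) / 3 = 14/3 = 4.6667
  S[X_1,X_2] = ((2)·(0.25) + (0)·(0.25) + (1)·(1.25) + (-3)·(-1.75)) / 3 = 7/3 = 2.3333
  S[X_2,X_2] = ((0.25)·(0.25) + (0.25)·(0.25) + (1.25)·(1.25) + (-1.75)·(-1.75)) / 3 = 4.75/3 = 1.5833
  S = [[4.6667, 2.3333],
 [2.3333, 1.5833]].

Step 3 — invert S. det(S) = 4.6667·1.5833 - (2.3333)² = 1.9444.
  S^{-1} = (1/det) · [[d, -b], [-b, a]] = [[0.8143, -1.2],
 [-1.2, 2.4]].

Step 4 — quadratic form (x̄ - mu_0)^T · S^{-1} · (x̄ - mu_0):
  S^{-1} · (x̄ - mu_0) = (-1.7143, 3),
  (x̄ - mu_0)^T · [...] = (-1)·(-1.7143) + (0.75)·(3) = 3.9643.

Step 5 — scale by n: T² = 4 · 3.9643 = 15.8571.

T² ≈ 15.8571


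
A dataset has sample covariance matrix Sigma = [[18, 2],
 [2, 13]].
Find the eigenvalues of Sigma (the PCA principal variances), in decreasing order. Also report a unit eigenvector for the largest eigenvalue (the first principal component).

Step 1 — characteristic polynomial of 2×2 Sigma:
  det(Sigma - λI) = λ² - trace · λ + det = 0.
  trace = 18 + 13 = 31, det = 18·13 - (2)² = 230.
Step 2 — discriminant:
  Δ = trace² - 4·det = 961 - 920 = 41.
Step 3 — eigenvalues:
  λ = (trace ± √Δ)/2 = (31 ± 6.4031)/2,
  λ_1 = 18.7016,  λ_2 = 12.2984.

Step 4 — unit eigenvector for λ_1: solve (Sigma - λ_1 I)v = 0. First row:
  (18 - 18.7016)·v_x + (2)·v_y = 0, i.e. (-0.7016)·v_x + (2)·v_y = 0,
  so v ∝ (b, λ_1 - a) = (2, 0.7016) = u.
  ||u|| = √((2)² + (0.7016)²) = √(4.4922) ≈ 2.1195,
  v_1 = u/||u|| ≈ (0.9436, 0.331) (||v_1|| = 1).

λ_1 = 18.7016,  λ_2 = 12.2984;  v_1 ≈ (0.9436, 0.331)


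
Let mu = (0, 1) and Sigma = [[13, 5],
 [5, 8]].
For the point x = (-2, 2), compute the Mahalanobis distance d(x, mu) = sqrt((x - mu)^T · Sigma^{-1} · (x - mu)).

Step 1 — centre the observation: (x - mu) = (-2, 1).

Step 2 — invert Sigma. det(Sigma) = 13·8 - (5)² = 79.
  Sigma^{-1} = (1/det) · [[d, -b], [-b, a]] = [[0.1013, -0.0633],
 [-0.0633, 0.1646]].

Step 3 — form the quadratic (x - mu)^T · Sigma^{-1} · (x - mu):
  Sigma^{-1} · (x - mu) = (-0.2658, 0.2911).
  (x - mu)^T · [Sigma^{-1} · (x - mu)] = (-2)·(-0.2658) + (1)·(0.2911) = 0.8228.

Step 4 — take square root: d = √(0.8228) ≈ 0.9071.

d(x, mu) = √(0.8228) ≈ 0.9071


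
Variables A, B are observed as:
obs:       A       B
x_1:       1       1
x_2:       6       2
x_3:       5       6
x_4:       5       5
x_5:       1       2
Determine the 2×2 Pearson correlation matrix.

Step 1 — column means:
  mean(A) = (1 + 6 + 5 + 5 + 1) / 5 = 18/5 = 3.6
  mean(B) = (1 + 2 + 6 + 5 + 2) / 5 = 16/5 = 3.2

Step 2 — sample variances and covariances s[i,j] = (1/(n-1)) · Σ_k (x_{k,i} - mean_i) · (x_{k,j} - mean_j), with n-1 = 4:
  s[A,A] = ((-2.6)·(-2.6) + (2.4)·(2.4) + (1.4)·(1.4) + (1.4)·(1.4) + (-2.6)·(-2.6)) / 4 = 23.2/4 = 5.8
  s[A,B] = ((-2.6)·(-2.2) + (2.4)·(-1.2) + (1.4)·(2.8) + (1.4)·(1.8) + (-2.6)·(-1.2)) / 4 = 12.4/4 = 3.1
  s[B,B] = ((-2.2)·(-2.2) + (-1.2)·(-1.2) + (2.8)·(2.8) + (1.8)·(1.8) + (-1.2)·(-1.2)) / 4 = 18.8/4 = 4.7
  Sample standard deviations s_i = √(s[i,i]):
  s(A) = √(5.8) = 2.4083
  s(B) = √(4.7) = 2.1679

Step 3 — r_{ij} = s_{ij} / (s_i · s_j):
  r[A,A] = 1 (diagonal).
  r[A,B] = 3.1 / (2.4083 · 2.1679) = 3.1 / 5.2211 = 0.5937
  r[B,B] = 1 (diagonal).

R is symmetric with unit diagonal. Assembling:

R = [[1, 0.5937],
 [0.5937, 1]]


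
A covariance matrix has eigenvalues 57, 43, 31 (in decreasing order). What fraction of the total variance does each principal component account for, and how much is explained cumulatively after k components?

Step 1 — total variance = trace(Sigma) = Σ λ_i = 57 + 43 + 31 = 131.

Step 2 — fraction explained by component i = λ_i / Σ λ:
  PC1: 57/131 = 0.4351
  PC2: 43/131 = 0.3282
  PC3: 31/131 = 0.2366

Step 3 — cumulative fraction after k components = (λ_1 + ... + λ_k) / Σ λ:
  k = 1: 57/131 = 0.4351
  k = 2: (57 + 43)/131 = 100/131 = 0.7634
  k = 3: (57 + 43 + 31)/131 = 131/131 = 1

Summary (fraction, with percent):

explained: PC1 0.4351 (43.51%), PC2 0.3282 (32.82%), PC3 0.2366 (23.66%);  cumulative: 0.4351, 0.7634, 1


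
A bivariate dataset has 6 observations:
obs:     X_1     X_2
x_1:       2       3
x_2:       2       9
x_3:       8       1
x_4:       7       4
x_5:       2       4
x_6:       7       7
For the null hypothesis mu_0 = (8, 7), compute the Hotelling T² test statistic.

Step 1 — sample mean vector:
  mean(X_1) = (2 + 2 + 8 + 7 + 2 + 7) / 6 = 28/6 = 4.6667
  mean(X_2) = (3 + 9 + 1 + 4 + 4 + 7) / 6 = 28/6 = 4.6667
  x̄ = (4.6667, 4.6667),  deviation x̄ - mu_0 = (4.6667, 4.6667) - (8, 7) = (-3.3333, -2.3333).

Step 2 — sample covariance matrix, S[i,j] = (1/(n-1)) · Σ_k (x_{k,i} - mean_i) · (x_{k,j} - mean_j), divisor n-1 = 5:
  S[X_1,X_1] = ((-2.6667)·(-2.6667) + (-2.6667)·(-2.6667) + (3.3333)·(3.3333) + (2.3333)·(2.3333) + (-2.6667)·(-2.6667) + (2.3333)·(2.3333)) / 5 = 43.3333/5 = 8.6667
  S[X_1,X_2] = ((-2.6667)·(-1.6667) + (-2.6667)·(4.3333) + (3.3333)·(-3.6667) + (2.3333)·(-0.6667) + (-2.6667)·(-0.6667) + (2.3333)·(2.3333)) / 5 = -13.6667/5 = -2.7333
  S[X_2,X_2] = ((-1.6667)·(-1.6667) + (4.3333)·(4.3333) + (-3.6667)·(-3.6667) + (-0.6667)·(-0.6667) + (-0.6667)·(-0.6667) + (2.3333)·(2.3333)) / 5 = 41.3333/5 = 8.2667
  S = [[8.6667, -2.7333],
 [-2.7333, 8.2667]].

Step 3 — invert S. det(S) = 8.6667·8.2667 - (-2.7333)² = 64.1733.
  S^{-1} = (1/det) · [[d, -b], [-b, a]] = [[0.1288, 0.0426],
 [0.0426, 0.1351]].

Step 4 — quadratic form (x̄ - mu_0)^T · S^{-1} · (x̄ - mu_0):
  S^{-1} · (x̄ - mu_0) = (-0.5288, -0.4571),
  (x̄ - mu_0)^T · [...] = (-3.3333)·(-0.5288) + (-2.3333)·(-0.4571) = 2.8291.

Step 5 — scale by n: T² = 6 · 2.8291 = 16.9749.

T² ≈ 16.9749


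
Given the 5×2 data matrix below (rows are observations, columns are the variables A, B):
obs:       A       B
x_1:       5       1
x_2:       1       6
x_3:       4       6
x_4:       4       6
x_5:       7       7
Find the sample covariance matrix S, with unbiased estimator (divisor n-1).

Step 1 — column means:
  mean(A) = (5 + 1 + 4 + 4 + 7) / 5 = 21/5 = 4.2
  mean(B) = (1 + 6 + 6 + 6 + 7) / 5 = 26/5 = 5.2

Step 2 — sample covariance S[i,j] = (1/(n-1)) · Σ_k (x_{k,i} - mean_i) · (x_{k,j} - mean_j), with n-1 = 4.
  S[A,A] = ((0.8)·(0.8) + (-3.2)·(-3.2) + (-0.2)·(-0.2) + (-0.2)·(-0.2) + (2.8)·(2.8)) / 4 = 18.8/4 = 4.7
  S[A,B] = ((0.8)·(-4.2) + (-3.2)·(0.8) + (-0.2)·(0.8) + (-0.2)·(0.8) + (2.8)·(1.8)) / 4 = -1.2/4 = -0.3
  S[B,B] = ((-4.2)·(-4.2) + (0.8)·(0.8) + (0.8)·(0.8) + (0.8)·(0.8) + (1.8)·(1.8)) / 4 = 22.8/4 = 5.7

S is symmetric (S[j,i] = S[i,j]). Assembling:

S = [[4.7, -0.3],
 [-0.3, 5.7]]


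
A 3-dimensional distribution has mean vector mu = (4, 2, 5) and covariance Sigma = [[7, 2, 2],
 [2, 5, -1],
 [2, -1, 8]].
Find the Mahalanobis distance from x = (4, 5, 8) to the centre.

Step 1 — centre the observation: (x - mu) = (0, 3, 3).

Step 2 — invert Sigma (cofactor / det for 3×3, or solve directly):
  Sigma^{-1} = [[0.1831, -0.0845, -0.0563],
 [-0.0845, 0.2441, 0.0516],
 [-0.0563, 0.0516, 0.1455]].

Step 3 — form the quadratic (x - mu)^T · Sigma^{-1} · (x - mu):
  Sigma^{-1} · (x - mu) = (-0.4225, 0.8873, 0.5915).
  (x - mu)^T · [Sigma^{-1} · (x - mu)] = (0)·(-0.4225) + (3)·(0.8873) + (3)·(0.5915) = 4.4366.

Step 4 — take square root: d = √(4.4366) ≈ 2.1063.

d(x, mu) = √(4.4366) ≈ 2.1063


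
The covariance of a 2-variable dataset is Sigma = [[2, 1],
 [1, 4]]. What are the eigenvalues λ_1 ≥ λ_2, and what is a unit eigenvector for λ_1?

Step 1 — characteristic polynomial of 2×2 Sigma:
  det(Sigma - λI) = λ² - trace · λ + det = 0.
  trace = 2 + 4 = 6, det = 2·4 - (1)² = 7.
Step 2 — discriminant:
  Δ = trace² - 4·det = 36 - 28 = 8.
Step 3 — eigenvalues:
  λ = (trace ± √Δ)/2 = (6 ± 2.8284)/2,
  λ_1 = 4.4142,  λ_2 = 1.5858.

Step 4 — unit eigenvector for λ_1: solve (Sigma - λ_1 I)v = 0. First row:
  (2 - 4.4142)·v_x + (1)·v_y = 0, i.e. (-2.4142)·v_x + (1)·v_y = 0,
  so v ∝ (b, λ_1 - a) = (1, 2.4142) = u.
  ||u|| = √((1)² + (2.4142)²) = √(6.8284) ≈ 2.6131,
  v_1 = u/||u|| ≈ (0.3827, 0.9239) (||v_1|| = 1).

λ_1 = 4.4142,  λ_2 = 1.5858;  v_1 ≈ (0.3827, 0.9239)


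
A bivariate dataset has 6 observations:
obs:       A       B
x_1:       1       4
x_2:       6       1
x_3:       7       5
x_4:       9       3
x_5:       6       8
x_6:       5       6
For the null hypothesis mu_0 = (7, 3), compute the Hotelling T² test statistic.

Step 1 — sample mean vector:
  mean(A) = (1 + 6 + 7 + 9 + 6 + 5) / 6 = 34/6 = 5.6667
  mean(B) = (4 + 1 + 5 + 3 + 8 + 6) / 6 = 27/6 = 4.5
  x̄ = (5.6667, 4.5),  deviation x̄ - mu_0 = (5.6667, 4.5) - (7, 3) = (-1.3333, 1.5).

Step 2 — sample covariance matrix, S[i,j] = (1/(n-1)) · Σ_k (x_{k,i} - mean_i) · (x_{k,j} - mean_j), divisor n-1 = 5:
  S[A,A] = ((-4.6667)·(-4.6667) + (0.3333)·(0.3333) + (1.3333)·(1.3333) + (3.3333)·(3.3333) + (0.3333)·(0.3333) + (-0.6667)·(-0.6667)) / 5 = 35.3333/5 = 7.0667
  S[A,B] = ((-4.6667)·(-0.5) + (0.3333)·(-3.5) + (1.3333)·(0.5) + (3.3333)·(-1.5) + (0.3333)·(3.5) + (-0.6667)·(1.5)) / 5 = -3/5 = -0.6
  S[B,B] = ((-0.5)·(-0.5) + (-3.5)·(-3.5) + (0.5)·(0.5) + (-1.5)·(-1.5) + (3.5)·(3.5) + (1.5)·(1.5)) / 5 = 29.5/5 = 5.9
  S = [[7.0667, -0.6],
 [-0.6, 5.9]].

Step 3 — invert S. det(S) = 7.0667·5.9 - (-0.6)² = 41.3333.
  S^{-1} = (1/det) · [[d, -b], [-b, a]] = [[0.1427, 0.0145],
 [0.0145, 0.171]].

Step 4 — quadratic form (x̄ - mu_0)^T · S^{-1} · (x̄ - mu_0):
  S^{-1} · (x̄ - mu_0) = (-0.1685, 0.2371),
  (x̄ - mu_0)^T · [...] = (-1.3333)·(-0.1685) + (1.5)·(0.2371) = 0.5804.

Step 5 — scale by n: T² = 6 · 0.5804 = 3.4823.

T² ≈ 3.4823


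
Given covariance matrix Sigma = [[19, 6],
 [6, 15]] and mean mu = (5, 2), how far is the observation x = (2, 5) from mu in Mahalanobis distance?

Step 1 — centre the observation: (x - mu) = (-3, 3).

Step 2 — invert Sigma. det(Sigma) = 19·15 - (6)² = 249.
  Sigma^{-1} = (1/det) · [[d, -b], [-b, a]] = [[0.0602, -0.0241],
 [-0.0241, 0.0763]].

Step 3 — form the quadratic (x - mu)^T · Sigma^{-1} · (x - mu):
  Sigma^{-1} · (x - mu) = (-0.253, 0.3012).
  (x - mu)^T · [Sigma^{-1} · (x - mu)] = (-3)·(-0.253) + (3)·(0.3012) = 1.6627.

Step 4 — take square root: d = √(1.6627) ≈ 1.2894.

d(x, mu) = √(1.6627) ≈ 1.2894


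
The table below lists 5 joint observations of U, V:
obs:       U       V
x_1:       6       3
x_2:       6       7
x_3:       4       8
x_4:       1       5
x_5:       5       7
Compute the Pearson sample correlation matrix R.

Step 1 — column means:
  mean(U) = (6 + 6 + 4 + 1 + 5) / 5 = 22/5 = 4.4
  mean(V) = (3 + 7 + 8 + 5 + 7) / 5 = 30/5 = 6

Step 2 — sample variances and covariances s[i,j] = (1/(n-1)) · Σ_k (x_{k,i} - mean_i) · (x_{k,j} - mean_j), with n-1 = 4:
  s[U,U] = ((1.6)·(1.6) + (1.6)·(1.6) + (-0.4)·(-0.4) + (-3.4)·(-3.4) + (0.6)·(0.6)) / 4 = 17.2/4 = 4.3
  s[U,V] = ((1.6)·(-3) + (1.6)·(1) + (-0.4)·(2) + (-3.4)·(-1) + (0.6)·(1)) / 4 = 0/4 = 0
  s[V,V] = ((-3)·(-3) + (1)·(1) + (2)·(2) + (-1)·(-1) + (1)·(1)) / 4 = 16/4 = 4
  Sample standard deviations s_i = √(s[i,i]):
  s(U) = √(4.3) = 2.0736
  s(V) = √(4) = 2

Step 3 — r_{ij} = s_{ij} / (s_i · s_j):
  r[U,U] = 1 (diagonal).
  r[U,V] = 0 / (2.0736 · 2) = 0 / 4.1473 = 0
  r[V,V] = 1 (diagonal).

R is symmetric with unit diagonal. Assembling:

R = [[1, 0],
 [0, 1]]


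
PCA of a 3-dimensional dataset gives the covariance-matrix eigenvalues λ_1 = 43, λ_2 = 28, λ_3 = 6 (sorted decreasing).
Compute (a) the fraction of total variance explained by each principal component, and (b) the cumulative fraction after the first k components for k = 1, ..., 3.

Step 1 — total variance = trace(Sigma) = Σ λ_i = 43 + 28 + 6 = 77.

Step 2 — fraction explained by component i = λ_i / Σ λ:
  PC1: 43/77 = 0.5584
  PC2: 28/77 = 0.3636
  PC3: 6/77 = 0.0779

Step 3 — cumulative fraction after k components = (λ_1 + ... + λ_k) / Σ λ:
  k = 1: 43/77 = 0.5584
  k = 2: (43 + 28)/77 = 71/77 = 0.9221
  k = 3: (43 + 28 + 6)/77 = 77/77 = 1

Summary (fraction, with percent):

explained: PC1 0.5584 (55.84%), PC2 0.3636 (36.36%), PC3 0.0779 (7.79%);  cumulative: 0.5584, 0.9221, 1


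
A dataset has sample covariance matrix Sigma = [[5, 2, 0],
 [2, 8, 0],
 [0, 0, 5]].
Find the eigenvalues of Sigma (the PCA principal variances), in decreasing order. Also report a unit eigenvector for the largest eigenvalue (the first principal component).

Step 1 — characteristic polynomial p(λ) = det(λI - Sigma) = λ³ - tr·λ² + c_1·λ - det, where tr = trace, c_1 = sum of the principal 2×2 minors, det = det(Sigma):
  tr = 5 + 8 + 5 = 18,
  c_1 = (5·8 - (2)²) + (5·5 - (0)²) + (8·5 - (0)²) = 36 + 25 + 40 = 101,
  det = 5·(8·5 - (0)²) - (2)·((2)·5 - (0)·(0)) + (0)·((2)·(0) - 8·(0)) = 5·(40) - (2)·(10) + (0)·(0) = 180.
  So p(λ) = λ³ - 18λ² + 101λ - 180.
Step 2 — look for an integer root (rational root theorem: any rational root is an integer divisor of 180). Testing λ = 4:
  p(4) = 64 - 288 + 404 - 180 = 0  ✓
  Dividing out (λ - 4): p(λ) = (λ - 4)(λ² - 14λ + 45).
Step 3 — remaining eigenvalues from the quadratic λ² - 14λ + 45 = 0:
  Δ = 14² - 4·45 = 196 - 180 = 16,  λ = (14 ± √16)/2 = (14 ± 4)/2 = 9 or 5.
  Sorted: λ_1 = 9,  λ_2 = 5,  λ_3 = 4  (check: sum = 18 = tr ✓).

Step 4 — unit eigenvector for λ_1 = 9: v spans the null space of (Sigma - λ_1 I), whose rows are
  r_1 = (-4, 2, 0),  r_2 = (2, -1, 0),  r_3 = (0, 0, -4).
  v is orthogonal to every row, so take v ∝ r_1 × r_3 = ((2)·(-4) - (0)·(0), (0)·(0) - (-4)·(-4), (-4)·(0) - (2)·(0)) = (-8, -16, 0).
  Rescale (divide by 8; multiply by -1 so the first nonzero entry is positive): u = (1, 2, 0).
  ||u|| = √((1)² + (2)² + (0)²) = √(5) ≈ 2.2361,  v_1 = u/||u|| ≈ (0.4472, 0.8944, 0) (||v_1|| = 1).

λ_1 = 9,  λ_2 = 5,  λ_3 = 4;  v_1 ≈ (0.4472, 0.8944, 0)


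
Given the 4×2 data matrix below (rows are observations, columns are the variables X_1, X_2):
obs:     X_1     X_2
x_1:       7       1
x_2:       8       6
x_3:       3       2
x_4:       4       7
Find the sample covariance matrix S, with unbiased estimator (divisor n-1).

Step 1 — column means:
  mean(X_1) = (7 + 8 + 3 + 4) / 4 = 22/4 = 5.5
  mean(X_2) = (1 + 6 + 2 + 7) / 4 = 16/4 = 4

Step 2 — sample covariance S[i,j] = (1/(n-1)) · Σ_k (x_{k,i} - mean_i) · (x_{k,j} - mean_j), with n-1 = 3.
  S[X_1,X_1] = ((1.5)·(1.5) + (2.5)·(2.5) + (-2.5)·(-2.5) + (-1.5)·(-1.5)) / 3 = 17/3 = 5.6667
  S[X_1,X_2] = ((1.5)·(-3) + (2.5)·(2) + (-2.5)·(-2) + (-1.5)·(3)) / 3 = 1/3 = 0.3333
  S[X_2,X_2] = ((-3)·(-3) + (2)·(2) + (-2)·(-2) + (3)·(3)) / 3 = 26/3 = 8.6667

S is symmetric (S[j,i] = S[i,j]). Assembling:

S = [[5.6667, 0.3333],
 [0.3333, 8.6667]]


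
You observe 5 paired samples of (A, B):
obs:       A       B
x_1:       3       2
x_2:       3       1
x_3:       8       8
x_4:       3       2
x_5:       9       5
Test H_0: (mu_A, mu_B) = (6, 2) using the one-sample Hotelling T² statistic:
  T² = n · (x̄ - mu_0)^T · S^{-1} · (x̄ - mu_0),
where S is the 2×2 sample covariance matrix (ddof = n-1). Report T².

Step 1 — sample mean vector:
  mean(A) = (3 + 3 + 8 + 3 + 9) / 5 = 26/5 = 5.2
  mean(B) = (2 + 1 + 8 + 2 + 5) / 5 = 18/5 = 3.6
  x̄ = (5.2, 3.6),  deviation x̄ - mu_0 = (5.2, 3.6) - (6, 2) = (-0.8, 1.6).

Step 2 — sample covariance matrix, S[i,j] = (1/(n-1)) · Σ_k (x_{k,i} - mean_i) · (x_{k,j} - mean_j), divisor n-1 = 4:
  S[A,A] = ((-2.2)·(-2.2) + (-2.2)·(-2.2) + (2.8)·(2.8) + (-2.2)·(-2.2) + (3.8)·(3.8)) / 4 = 36.8/4 = 9.2
  S[A,B] = ((-2.2)·(-1.6) + (-2.2)·(-2.6) + (2.8)·(4.4) + (-2.2)·(-1.6) + (3.8)·(1.4)) / 4 = 30.4/4 = 7.6
  S[B,B] = ((-1.6)·(-1.6) + (-2.6)·(-2.6) + (4.4)·(4.4) + (-1.6)·(-1.6) + (1.4)·(1.4)) / 4 = 33.2/4 = 8.3
  S = [[9.2, 7.6],
 [7.6, 8.3]].

Step 3 — invert S. det(S) = 9.2·8.3 - (7.6)² = 18.6.
  S^{-1} = (1/det) · [[d, -b], [-b, a]] = [[0.4462, -0.4086],
 [-0.4086, 0.4946]].

Step 4 — quadratic form (x̄ - mu_0)^T · S^{-1} · (x̄ - mu_0):
  S^{-1} · (x̄ - mu_0) = (-1.0108, 1.1183),
  (x̄ - mu_0)^T · [...] = (-0.8)·(-1.0108) + (1.6)·(1.1183) = 2.5978.

Step 5 — scale by n: T² = 5 · 2.5978 = 12.9892.

T² ≈ 12.9892


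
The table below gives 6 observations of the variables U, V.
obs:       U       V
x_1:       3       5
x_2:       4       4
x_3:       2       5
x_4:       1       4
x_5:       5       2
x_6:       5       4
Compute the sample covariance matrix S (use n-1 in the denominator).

Step 1 — column means:
  mean(U) = (3 + 4 + 2 + 1 + 5 + 5) / 6 = 20/6 = 3.3333
  mean(V) = (5 + 4 + 5 + 4 + 2 + 4) / 6 = 24/6 = 4

Step 2 — sample covariance S[i,j] = (1/(n-1)) · Σ_k (x_{k,i} - mean_i) · (x_{k,j} - mean_j), with n-1 = 5.
  S[U,U] = ((-0.3333)·(-0.3333) + (0.6667)·(0.6667) + (-1.3333)·(-1.3333) + (-2.3333)·(-2.3333) + (1.6667)·(1.6667) + (1.6667)·(1.6667)) / 5 = 13.3333/5 = 2.6667
  S[U,V] = ((-0.3333)·(1) + (0.6667)·(0) + (-1.3333)·(1) + (-2.3333)·(0) + (1.6667)·(-2) + (1.6667)·(0)) / 5 = -5/5 = -1
  S[V,V] = ((1)·(1) + (0)·(0) + (1)·(1) + (0)·(0) + (-2)·(-2) + (0)·(0)) / 5 = 6/5 = 1.2

S is symmetric (S[j,i] = S[i,j]). Assembling:

S = [[2.6667, -1],
 [-1, 1.2]]
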